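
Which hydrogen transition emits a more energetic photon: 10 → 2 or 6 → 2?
10 → 2

Calculate the energy for each transition:

Transition 10 → 2:
ΔE₁ = |E_2 - E_10| = |-13.6057/2² - (-13.6057/10²)|
ΔE₁ = |-3.40142500000 - (-0.13605700000)| = 3.26536800 eV

Transition 6 → 2:
ΔE₂ = |E_2 - E_6| = |-13.6057/2² - (-13.6057/6²)|
ΔE₂ = |-3.40142500000 - (-0.37793611111)| = 3.02348889 eV

Since 3.26536800 eV > 3.02348889 eV, the transition 10 → 2 emits the more energetic photon.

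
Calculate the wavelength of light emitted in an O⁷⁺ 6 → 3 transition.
17.086 nm

First, find the transition energy using E_n = -13.6057 Z² / n² eV:
E_6 = -13.6057 × 8² / 6² = -24.18791 eV
E_3 = -13.6057 × 8² / 3² = -96.75164 eV

Photon energy: |ΔE| = |E_3 - E_6| = 72.56373 eV

Convert to wavelength using E = hc/λ with hc = 1239.84 eV·nm:
λ = hc/E = 1239.84 eV·nm / 72.56373 eV
λ = 17.086 nm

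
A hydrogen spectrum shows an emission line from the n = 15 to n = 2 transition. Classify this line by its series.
Balmer series

The spectral series in hydrogen are named based on the final (lower) energy level:
- Lyman series: n_final = 1 (ultraviolet)
- Balmer series: n_final = 2 (visible/near-UV)
- Paschen series: n_final = 3 (infrared)
- Brackett series: n_final = 4 (infrared)
- Pfund series: n_final = 5 (far infrared)

Since this transition ends at n = 2, it belongs to the Balmer series.

For reference, this 15 → 2 line has photon energy
ΔE = 13.6057 eV × (1/2² - 1/15²) = 3.3409552222 eV,
corresponding to wavelength λ = hc/ΔE = 1239.84 eV·nm / 3.3409552222 eV = 371.103447 nm in the visible/near-UV region.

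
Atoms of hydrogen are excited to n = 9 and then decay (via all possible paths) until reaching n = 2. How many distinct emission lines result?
28

The electron can occupy levels n = 2, 3, ..., 9 during de-excitation — that is m = 9 - 2 + 1 = 8 distinct levels.

The number of distinct spectral lines equals the number of ways to choose 2 of these m levels (each pair gives one possible emission transition):

Number of lines = m(m-1)/2 = 8×7/2 = 28

These correspond to all possible transitions between the 8 levels:
9 → 8, 9 → 7, 9 → 6, 9 → 5, 9 → 4, 9 → 3, 9 → 2, 8 → 7...

Each transition produces a photon with a unique energy (and thus wavelength). This count does not depend on Z.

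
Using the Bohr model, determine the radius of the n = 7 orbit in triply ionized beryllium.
0.648242 nm (or 6.482421 Å)

The Bohr radius formula is:
r_n = n² a₀ / Z

where a₀ = 0.052917721 nm is the Bohr radius.

For Be³⁺ (Z = 4) at n = 7:
r_7 = 7² × 0.052917721 nm / 4
r_7 = 49 × 0.052917721 nm / 4
r_7 = 2.5929683 nm / 4
r_7 = 0.648242 nm

The electron orbits at approximately 0.648242 nm from the nucleus.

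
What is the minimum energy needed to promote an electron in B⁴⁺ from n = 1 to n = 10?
336.74 eV

The energy levels of a hydrogen-like atom are E_n = -13.6057 Z² eV / n².

Energy at n = 1: E_1 = -13.6057 × 5² / 1² = -340.14250 eV
Energy at n = 10: E_10 = -13.6057 × 5² / 10² = -3.40143 eV

The excitation energy is the difference:
ΔE = E_10 - E_1
ΔE = -3.40143 - (-340.14250)
ΔE = 336.74 eV

Since this is positive, energy must be absorbed (photon absorption).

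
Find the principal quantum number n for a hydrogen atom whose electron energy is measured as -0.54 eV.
n = 5

The exact energy levels follow E_n = -13.6057 eV / n².

The measured value (-0.54 eV) is reported to only 2 significant figures, so we must test candidate n values and see which one matches to that precision.

Candidate energies:
  n = 3:  E = -13.6057/3² = -1.51174 eV
  n = 4:  E = -13.6057/4² = -0.85036 eV
  n = 5:  E = -13.6057/5² = -0.54423 eV  ← matches
  n = 6:  E = -13.6057/6² = -0.37794 eV
  n = 7:  E = -13.6057/7² = -0.27767 eV

Checking against the measurement of -0.54 eV (2 sig figs), only n = 5 agrees:
E_5 = -0.54423 eV, which rounds to -0.54 eV ✓

Therefore n = 5.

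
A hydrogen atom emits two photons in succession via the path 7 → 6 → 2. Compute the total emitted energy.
3.12376 eV

The energy levels of hydrogen are E_n = -13.6057 / n² eV.

First transition (7 → 6):
ΔE₁ = |E_6 - E_7|
ΔE₁ = |-0.37793611111 - (-0.27766734694)| = 0.10026876 eV

Second transition (6 → 2):
ΔE₂ = |E_2 - E_6|
ΔE₂ = |-3.40142500000 - (-0.37793611111)| = 3.02348889 eV

Total energy released:
E_total = ΔE₁ + ΔE₂ = 0.10026876 + 3.02348889 = 3.12376 eV

Note: This equals the direct transition 7 → 2: 3.12376 eV ✓
Energy is conserved regardless of the path taken.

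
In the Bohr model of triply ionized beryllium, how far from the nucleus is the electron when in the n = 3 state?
0.119065 nm (or 1.190649 Å)

The Bohr radius formula is:
r_n = n² a₀ / Z

where a₀ = 0.052917721 nm is the Bohr radius.

For Be³⁺ (Z = 4) at n = 3:
r_3 = 3² × 0.052917721 nm / 4
r_3 = 9 × 0.052917721 nm / 4
r_3 = 0.4762595 nm / 4
r_3 = 0.119065 nm

The electron orbits at approximately 0.119065 nm from the nucleus.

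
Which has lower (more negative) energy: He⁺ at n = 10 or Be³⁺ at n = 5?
Be³⁺ at n = 5 (E = -8.7076 eV)

Using E_n = -13.6057 Z² / n² eV:

He⁺ (Z = 2) at n = 10:
E = -13.6057 × 2² / 10² = -13.6057 × 4 / 100 = -0.5442280 eV

Be³⁺ (Z = 4) at n = 5:
E = -13.6057 × 4² / 5² = -13.6057 × 16 / 25 = -8.7076480 eV

Since -8.7076480 eV < -0.5442280 eV,
Be³⁺ at n = 5 is more tightly bound (requires more energy to ionize).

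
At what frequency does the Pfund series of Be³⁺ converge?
2.1055e+15 Hz

The series limit corresponds to the transition from n = ∞ to n = 5.
This is the highest energy (shortest wavelength) transition in the Pfund series.

E_∞ = 0 eV
E_5 = -13.6057 × 4² / 5² = -8.7076480 eV

Energy at series limit:
ΔE = E_∞ - E_5 = 0 - (-8.7076480) = 8.7076480 eV
E = 8.7076480 eV × (1.602177 × 10⁻¹⁹ J/eV) = 1.395119e-18 J
f = E/h = 1.395119e-18 J / (6.62607 × 10⁻³⁴ J·s) = 2.1055e+15 Hz

This energy equals the ionization energy from the n = 5 state of Be³⁺.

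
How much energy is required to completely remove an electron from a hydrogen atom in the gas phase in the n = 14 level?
0.07 eV

The ionization energy is the energy needed to remove the electron completely (n → ∞).

For hydrogen, E_n = -13.6057 eV / n².

At n = 14: E_14 = -13.6057 / 14² = -0.06942 eV
At n = ∞: E_∞ = 0 eV

Ionization energy = E_∞ - E_14 = 0 - (-0.06942) = 0.06942 eV
Ionization energy ≈ 0.07 eV

This is also called the binding energy of the electron in state n = 14.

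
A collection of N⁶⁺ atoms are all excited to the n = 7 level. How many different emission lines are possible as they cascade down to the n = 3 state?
10

The electron can occupy levels n = 3, 4, ..., 7 during de-excitation — that is m = 7 - 3 + 1 = 5 distinct levels.

The number of distinct spectral lines equals the number of ways to choose 2 of these m levels (each pair gives one possible emission transition):

Number of lines = m(m-1)/2 = 5×4/2 = 10

These correspond to all possible transitions between the 5 levels:
7 → 6, 7 → 5, 7 → 4, 7 → 3, 6 → 5, 6 → 4, 6 → 3, 5 → 4...

Each transition produces a photon with a unique energy (and thus wavelength). This count does not depend on Z.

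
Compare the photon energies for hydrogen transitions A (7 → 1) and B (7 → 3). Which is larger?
7 → 1

Calculate the energy for each transition:

Transition 7 → 1:
ΔE₁ = |E_1 - E_7| = |-13.6057/1² - (-13.6057/7²)|
ΔE₁ = |-13.605700000 - (-0.277667347)| = 13.328033 eV

Transition 7 → 3:
ΔE₂ = |E_3 - E_7| = |-13.6057/3² - (-13.6057/7²)|
ΔE₂ = |-1.511744444 - (-0.277667347)| = 1.234077 eV

Since 13.328033 eV > 1.234077 eV, the transition 7 → 1 emits the more energetic photon.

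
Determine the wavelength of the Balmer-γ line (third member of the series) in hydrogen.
433.9358 nm

The lines of a series are numbered from the longest wavelength (smallest ΔE) outward; the third line is the transition from n = n_f + 3 to n_f.
The Balmer series has all transitions ending at n_f = 2.

For H, the third line (γ-line) is the jump from n = 5 to n = 2:
E_5 = -13.6057 / 5² = -0.54422800 eV
E_2 = -13.6057 / 2² = -3.40142500 eV
ΔE = E_5 - E_2 = 2.85719700 eV

λ = hc/E = 1239.84 eV·nm / 2.85719700 eV
λ = 433.9358 nm

This is the γ-line of the Balmer series in H.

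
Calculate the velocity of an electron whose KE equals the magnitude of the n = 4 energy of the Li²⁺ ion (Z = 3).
1.64e+06 m/s (or 0.547306% of c)

The binding energy at n = 4 for Li²⁺ is:
E_4 = -13.6057 × 3²/4² = -7.65320625 eV
|E_4| = 7.65320625 eV

Convert to Joules:
KE = 7.65320625 eV × (1.602177 × 10⁻¹⁹ J/eV) = 1.2262e-18 J

Using KE = ½mv²:
v = √(2·KE/m_e)
v = √(2 × 1.2262e-18 J / 9.10938 × 10⁻³¹ kg)
v = 1.64e+06 m/s

This is approximately 0.547306% the speed of light.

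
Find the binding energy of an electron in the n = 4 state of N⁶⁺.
41.6675 eV

The ionization energy is the energy needed to remove the electron completely (n → ∞).

For a hydrogen-like ion with Z = 7, E_n = -13.6057 Z² / n² eV.

At n = 4: E_4 = -13.6057 × 7² / 4² = -41.6674563 eV
At n = ∞: E_∞ = 0 eV

Ionization energy = E_∞ - E_4 = 0 - (-41.6674563) = 41.6674563 eV
Ionization energy ≈ 41.6675 eV

This is also called the binding energy of the electron in state n = 4.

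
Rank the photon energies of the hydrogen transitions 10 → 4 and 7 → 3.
7 → 3

Calculate the energy for each transition:

Transition 10 → 4:
ΔE₁ = |E_4 - E_10| = |-13.6057/4² - (-13.6057/10²)|
ΔE₁ = |-0.850356250 - (-0.136057000)| = 0.714299 eV

Transition 7 → 3:
ΔE₂ = |E_3 - E_7| = |-13.6057/3² - (-13.6057/7²)|
ΔE₂ = |-1.511744444 - (-0.277667347)| = 1.234077 eV

Since 1.234077 eV > 0.714299 eV, the transition 7 → 3 emits the more energetic photon.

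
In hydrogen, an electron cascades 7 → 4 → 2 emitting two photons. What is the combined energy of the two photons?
3.124 eV

The energy levels of hydrogen are E_n = -13.6057 / n² eV.

First transition (7 → 4):
ΔE₁ = |E_4 - E_7|
ΔE₁ = |-0.850356250 - (-0.277667347)| = 0.572689 eV

Second transition (4 → 2):
ΔE₂ = |E_2 - E_4|
ΔE₂ = |-3.401425000 - (-0.850356250)| = 2.551069 eV

Total energy released:
E_total = ΔE₁ + ΔE₂ = 0.572689 + 2.551069 = 3.124 eV

Note: This equals the direct transition 7 → 2: 3.124 eV ✓
Energy is conserved regardless of the path taken.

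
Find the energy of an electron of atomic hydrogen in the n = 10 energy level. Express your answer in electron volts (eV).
-0.136057 eV

The energy levels of a hydrogen-like atom are given by:
E_n = -13.6057 eV / n²

For n = 10:
E_10 = -13.6057 eV / 10²
E_10 = -13.6057 eV / 100
E_10 = -0.136057 eV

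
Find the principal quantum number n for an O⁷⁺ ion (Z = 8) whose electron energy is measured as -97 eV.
n = 3

The exact energy levels follow E_n = -13.6057 Z² / n² eV with Z = 8.

The measured value (-97 eV) is reported to only 2 significant figures, so we must test candidate n values and see which one matches to that precision.

Candidate energies:
  n = 1:  E = -13.6057 × 8² / 1² = -870.76480 eV
  n = 2:  E = -13.6057 × 8² / 2² = -217.69120 eV
  n = 3:  E = -13.6057 × 8² / 3² = -96.75164 eV  ← matches
  n = 4:  E = -13.6057 × 8² / 4² = -54.42280 eV
  n = 5:  E = -13.6057 × 8² / 5² = -34.83059 eV

Checking against the measurement of -97 eV (2 sig figs), only n = 3 agrees:
E_3 = -96.75164 eV, which rounds to -97 eV ✓

Therefore n = 3.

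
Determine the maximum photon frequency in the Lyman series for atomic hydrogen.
3.2898e+15 Hz

The series limit corresponds to the transition from n = ∞ to n = 1.
This is the highest energy (shortest wavelength) transition in the Lyman series.

E_∞ = 0 eV
E_1 = -13.6057 / 1² = -13.60570000 eV

Energy at series limit:
ΔE = E_∞ - E_1 = 0 - (-13.60570000) = 13.60570000 eV
E = 13.60570000 eV × (1.602177 × 10⁻¹⁹ J/eV) = 2.179874e-18 J
f = E/h = 2.179874e-18 J / (6.62607 × 10⁻³⁴ J·s) = 3.2898e+15 Hz

This energy equals the ionization energy from the n = 1 state of hydrogen.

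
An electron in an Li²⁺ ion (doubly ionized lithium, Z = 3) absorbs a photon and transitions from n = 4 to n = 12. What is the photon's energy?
6.802850 eV

The energy levels of a hydrogen-like atom are E_n = -13.6057 Z² eV / n².

Energy at n = 4: E_4 = -13.6057 × 3² / 4² = -7.653206250 eV
Energy at n = 12: E_12 = -13.6057 × 3² / 12² = -0.850356250 eV

The excitation energy is the difference:
ΔE = E_12 - E_4
ΔE = -0.850356250 - (-7.653206250)
ΔE = 6.802850 eV

Since this is positive, energy must be absorbed (photon absorption).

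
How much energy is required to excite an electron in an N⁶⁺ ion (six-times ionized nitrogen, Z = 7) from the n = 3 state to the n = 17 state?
71.76863 eV

The energy levels of a hydrogen-like atom are E_n = -13.6057 Z² eV / n².

Energy at n = 3: E_3 = -13.6057 × 7² / 3² = -74.07547778 eV
Energy at n = 17: E_17 = -13.6057 × 7² / 17² = -2.30684879 eV

The excitation energy is the difference:
ΔE = E_17 - E_3
ΔE = -2.30684879 - (-74.07547778)
ΔE = 71.76863 eV

Since this is positive, energy must be absorbed (photon absorption).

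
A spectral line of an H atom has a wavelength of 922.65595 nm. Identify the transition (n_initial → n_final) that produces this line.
n = 9 → n = 3

First, find the photon energy from the wavelength (hc = 1239.84 eV·nm):
E = hc/λ = 1239.84 eV·nm / 922.65595 nm = 1.3437728 eV

The energy levels of hydrogen satisfy E_n = -13.6057 / n² eV, so an emission n_i → n_f releases
ΔE = 13.6057 × (1/n_f² − 1/n_i²) eV.

Setting ΔE equal to the photon energy:
1/n_f² − 1/n_i² = 1.3437728 / 13.6057 = 0.098765429

Since 1/n_i² must be positive, we need 1/n_f² > 0.098765429, i.e. n_f ≤ 3. For each allowed n_f, solve n_i = (1/n_f² − 0.098765429)^(−1/2) and check whether it is a whole number:
  n_f = 1: 1/n_i² = 1.000000000 − 0.098765429 = 0.901234571 → n_i = 1.053  (not an integer) ✗
  n_f = 2: 1/n_i² = 0.250000000 − 0.098765429 = 0.151234571 → n_i = 2.571  (not an integer) ✗
  n_f = 3: 1/n_i² = 0.111111111 − 0.098765429 = 0.012345682 → n_i = 9.000  → integer, n_i = 9 ✓

Only n_f = 3 gives an integer upper level, n_i = 9.

The transition is from n = 9 to n = 3 (emission).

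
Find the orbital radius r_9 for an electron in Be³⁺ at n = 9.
1.0716 nm (or 10.7158 Å)

The Bohr radius formula is:
r_n = n² a₀ / Z

where a₀ = 0.0529177 nm is the Bohr radius.

For Be³⁺ (Z = 4) at n = 9:
r_9 = 9² × 0.0529177 nm / 4
r_9 = 81 × 0.0529177 nm / 4
r_9 = 4.28633 nm / 4
r_9 = 1.0716 nm

The electron orbits at approximately 1.0716 nm from the nucleus.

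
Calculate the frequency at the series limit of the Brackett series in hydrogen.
2.056e+14 Hz

The series limit corresponds to the transition from n = ∞ to n = 4.
This is the highest energy (shortest wavelength) transition in the Brackett series.

E_∞ = 0 eV
E_4 = -13.6057 / 4² = -0.8503563 eV

Energy at series limit:
ΔE = E_∞ - E_4 = 0 - (-0.8503563) = 0.8503563 eV
E = 0.8503563 eV × (1.602177 × 10⁻¹⁹ J/eV) = 1.36242e-19 J
f = E/h = 1.36242e-19 J / (6.62607 × 10⁻³⁴ J·s) = 2.056e+14 Hz

This energy equals the ionization energy from the n = 4 state of hydrogen.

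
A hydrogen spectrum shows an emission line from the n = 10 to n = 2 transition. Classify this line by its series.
Balmer series

The spectral series in hydrogen are named based on the final (lower) energy level:
- Lyman series: n_final = 1 (ultraviolet)
- Balmer series: n_final = 2 (visible/near-UV)
- Paschen series: n_final = 3 (infrared)
- Brackett series: n_final = 4 (infrared)
- Pfund series: n_final = 5 (far infrared)

Since this transition ends at n = 2, it belongs to the Balmer series.

For reference, this 10 → 2 line has photon energy
ΔE = 13.6057 eV × (1/2² - 1/10²) = 3.265368000 eV,
corresponding to wavelength λ = hc/ΔE = 1239.84 eV·nm / 3.265368000 eV = 379.69380 nm in the visible/near-UV region.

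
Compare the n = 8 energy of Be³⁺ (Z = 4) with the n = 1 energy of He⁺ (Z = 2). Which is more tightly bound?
He⁺ at n = 1 (E = -54.423 eV)

Using E_n = -13.6057 Z² / n² eV:

Be³⁺ (Z = 4) at n = 8:
E = -13.6057 × 4² / 8² = -13.6057 × 16 / 64 = -3.401425 eV

He⁺ (Z = 2) at n = 1:
E = -13.6057 × 2² / 1² = -13.6057 × 4 / 1 = -54.422800 eV

Since -54.422800 eV < -3.401425 eV,
He⁺ at n = 1 is more tightly bound (requires more energy to ionize).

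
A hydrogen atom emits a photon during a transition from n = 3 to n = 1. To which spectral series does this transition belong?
Lyman series

The spectral series in hydrogen are named based on the final (lower) energy level:
- Lyman series: n_final = 1 (ultraviolet)
- Balmer series: n_final = 2 (visible/near-UV)
- Paschen series: n_final = 3 (infrared)
- Brackett series: n_final = 4 (infrared)
- Pfund series: n_final = 5 (far infrared)

Since this transition ends at n = 1, it belongs to the Lyman series.

For reference, this 3 → 1 line has photon energy
ΔE = 13.6057 eV × (1/1² - 1/3²) = 12.093955556 eV,
corresponding to wavelength λ = hc/ΔE = 1239.84 eV·nm / 12.093955556 eV = 102.517327 nm in the ultraviolet region.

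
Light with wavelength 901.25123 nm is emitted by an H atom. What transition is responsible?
n = 10 → n = 3

First, find the photon energy from the wavelength (hc = 1239.84 eV·nm):
E = hc/λ = 1239.84 eV·nm / 901.25123 nm = 1.3756874 eV

The energy levels of hydrogen satisfy E_n = -13.6057 / n² eV, so an emission n_i → n_f releases
ΔE = 13.6057 × (1/n_f² − 1/n_i²) eV.

Setting ΔE equal to the photon energy:
1/n_f² − 1/n_i² = 1.3756874 / 13.6057 = 0.10111111

Since 1/n_i² must be positive, we need 1/n_f² > 0.10111111, i.e. n_f ≤ 3. For each allowed n_f, solve n_i = (1/n_f² − 0.10111111)^(−1/2) and check whether it is a whole number:
  n_f = 1: 1/n_i² = 1.00000000 − 0.10111111 = 0.89888889 → n_i = 1.055  (not an integer) ✗
  n_f = 2: 1/n_i² = 0.25000000 − 0.10111111 = 0.14888889 → n_i = 2.592  (not an integer) ✗
  n_f = 3: 1/n_i² = 0.11111111 − 0.10111111 = 0.01000000 → n_i = 10.000  → integer, n_i = 10 ✓

Only n_f = 3 gives an integer upper level, n_i = 10.

The transition is from n = 10 to n = 3 (emission).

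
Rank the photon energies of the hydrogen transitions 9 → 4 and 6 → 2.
6 → 2

Calculate the energy for each transition:

Transition 9 → 4:
ΔE₁ = |E_4 - E_9| = |-13.6057/4² - (-13.6057/9²)|
ΔE₁ = |-0.85035625 - (-0.16797160)| = 0.68238 eV

Transition 6 → 2:
ΔE₂ = |E_2 - E_6| = |-13.6057/2² - (-13.6057/6²)|
ΔE₂ = |-3.40142500 - (-0.37793611)| = 3.02349 eV

Since 3.02349 eV > 0.68238 eV, the transition 6 → 2 emits the more energetic photon.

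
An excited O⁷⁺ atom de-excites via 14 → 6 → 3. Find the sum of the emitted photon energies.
92.31 eV

The energy levels of O⁷⁺ are E_n = -13.6057 × 8² / n² eV.

First transition (14 → 6):
ΔE₁ = |E_6 - E_14|
ΔE₁ = |-24.18791111 - (-4.44267755)| = 19.74523 eV

Second transition (6 → 3):
ΔE₂ = |E_3 - E_6|
ΔE₂ = |-96.75164444 - (-24.18791111)| = 72.56373 eV

Total energy released:
E_total = ΔE₁ + ΔE₂ = 19.74523 + 72.56373 = 92.31 eV

Note: This equals the direct transition 14 → 3: 92.31 eV ✓
Energy is conserved regardless of the path taken.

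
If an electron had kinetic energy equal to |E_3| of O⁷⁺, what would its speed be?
5.83385e+06 m/s (or 1.945962% of c)

The binding energy at n = 3 for O⁷⁺ is:
E_3 = -13.6057 × 8²/3² = -96.75164444 eV
|E_3| = 96.75164444 eV

Convert to Joules:
KE = 96.75164444 eV × (1.602177 × 10⁻¹⁹ J/eV) = 1.5501326e-17 J

Using KE = ½mv²:
v = √(2·KE/m_e)
v = √(2 × 1.5501326e-17 J / 9.10938 × 10⁻³¹ kg)
v = 5.83385e+06 m/s

This is approximately 1.945962% the speed of light.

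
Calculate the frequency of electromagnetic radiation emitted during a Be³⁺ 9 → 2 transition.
1.251e+16 Hz

First, find the transition energy:
E_9 = -13.6057 × 4² / 9² = -2.68754568 eV
E_2 = -13.6057 × 4² / 2² = -54.42280000 eV
|ΔE| = |E_2 - E_9| = 51.73525432 eV

Convert to Joules: E = 51.73525432 eV × (1.602177 × 10⁻¹⁹ J/eV) = 8.28890e-18 J

Using E = hf:
f = E/h = 8.28890e-18 J / (6.62607 × 10⁻³⁴ J·s)
f = 1.251e+16 Hz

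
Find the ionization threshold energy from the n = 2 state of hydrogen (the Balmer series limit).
3.401 eV

The series limit corresponds to the transition from n = ∞ to n = 2.
This is the highest energy (shortest wavelength) transition in the Balmer series.

E_∞ = 0 eV
E_2 = -13.6057 / 2² = -3.401 eV

Energy at series limit:
ΔE = E_∞ - E_2 = 0 - (-3.401) = 3.401 eV

This energy equals the ionization energy from the n = 2 state of hydrogen.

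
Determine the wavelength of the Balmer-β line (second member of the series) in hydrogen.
486.00807 nm

The lines of a series are numbered from the longest wavelength (smallest ΔE) outward; the second line is the transition from n = n_f + 2 to n_f.
The Balmer series has all transitions ending at n_f = 2.

For H, the second line (β-line) is the jump from n = 4 to n = 2:
E_4 = -13.6057 / 4² = -0.850356250 eV
E_2 = -13.6057 / 2² = -3.401425000 eV
ΔE = E_4 - E_2 = 2.551068750 eV

λ = hc/E = 1239.84 eV·nm / 2.551068750 eV
λ = 486.00807 nm

This is the β-line of the Balmer series in H.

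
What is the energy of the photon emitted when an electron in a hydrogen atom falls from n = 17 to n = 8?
0.16551 eV

The energy levels are E_n = -13.6057 eV / n².

Energy at n = 17: E_17 = -13.6057 / 17² = -0.04707855 eV
Energy at n = 8: E_8 = -13.6057 / 8² = -0.21258906 eV

For emission (electron falling to lower state), the photon energy is:
E_photon = E_17 - E_8 = |-0.04707855 - (-0.21258906)|
E_photon = 0.16551 eV

This energy is carried away by the emitted photon.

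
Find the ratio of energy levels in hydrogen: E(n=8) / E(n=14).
3.06250

Using E_n = -13.6057 Z² / n² eV with Z = 1:

E_8 = -13.6057 / 8² = -13.6057 / 64 = -0.21258906250 eV
E_14 = -13.6057 / 14² = -13.6057 / 196 = -0.06941683673 eV

The ratio is:
E_8/E_14 = (-0.21258906250) / (-0.06941683673)
E_8/E_14 = (-13.6057/64) / (-13.6057/196)
E_8/E_14 = 196/64
E_8/E_14 = 3.06250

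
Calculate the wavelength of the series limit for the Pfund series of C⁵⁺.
63.28 nm

The series limit corresponds to the transition from n = ∞ to n = 5.
This is the highest energy (shortest wavelength) transition in the Pfund series.

E_∞ = 0 eV
E_5 = -13.6057 × 6² / 5² = -19.5922 eV

Energy at series limit:
ΔE = E_∞ - E_5 = 0 - (-19.5922) = 19.5922 eV
λ = hc/E = 1239.84 eV·nm / 19.5922 eV = 63.28 nm

This energy equals the ionization energy from the n = 5 state of C⁵⁺.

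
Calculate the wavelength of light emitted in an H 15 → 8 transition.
8150.4459 nm

First, find the transition energy using E_n = -13.6057 / n² eV:
E_15 = -13.6057 / 15² = -0.0604697778 eV
E_8 = -13.6057 / 8² = -0.2125890625 eV

Photon energy: |ΔE| = |E_8 - E_15| = 0.1521192847 eV

Convert to wavelength using E = hc/λ with hc = 1239.84 eV·nm:
λ = hc/E = 1239.84 eV·nm / 0.1521192847 eV
λ = 8150.4459 nm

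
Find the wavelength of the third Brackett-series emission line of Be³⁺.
135.30906 nm

The lines of a series are numbered from the longest wavelength (smallest ΔE) outward; the third line is the transition from n = n_f + 3 to n_f.
The Brackett series has all transitions ending at n_f = 4.

For Be³⁺ (Z = 4), the third line (γ-line) is the jump from n = 7 to n = 4:
E_7 = -13.6057 × 4² / 7² = -4.442677551 eV
E_4 = -13.6057 × 4² / 4² = -13.605700000 eV
ΔE = E_7 - E_4 = 9.163022449 eV

λ = hc/E = 1239.84 eV·nm / 9.163022449 eV
λ = 135.30906 nm

This is the γ-line of the Brackett series in Be³⁺.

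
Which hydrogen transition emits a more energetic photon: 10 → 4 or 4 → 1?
4 → 1

Calculate the energy for each transition:

Transition 10 → 4:
ΔE₁ = |E_4 - E_10| = |-13.6057/4² - (-13.6057/10²)|
ΔE₁ = |-0.85035625000 - (-0.13605700000)| = 0.71429925 eV

Transition 4 → 1:
ΔE₂ = |E_1 - E_4| = |-13.6057/1² - (-13.6057/4²)|
ΔE₂ = |-13.60570000000 - (-0.85035625000)| = 12.75534375 eV

Since 12.75534375 eV > 0.71429925 eV, the transition 4 → 1 emits the more energetic photon.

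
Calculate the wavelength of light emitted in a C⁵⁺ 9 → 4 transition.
50.47 nm

First, find the transition energy using E_n = -13.6057 Z² / n² eV:
E_9 = -13.6057 × 6² / 9² = -6.0470 eV
E_4 = -13.6057 × 6² / 4² = -30.6128 eV

Photon energy: |ΔE| = |E_4 - E_9| = 24.5658 eV

Convert to wavelength using E = hc/λ with hc = 1239.84 eV·nm:
λ = hc/E = 1239.84 eV·nm / 24.5658 eV
λ = 50.47 nm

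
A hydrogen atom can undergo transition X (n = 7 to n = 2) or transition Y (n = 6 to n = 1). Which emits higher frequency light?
6 → 1

Calculate the energy for each transition:

Transition 7 → 2:
ΔE₁ = |E_2 - E_7| = |-13.6057/2² - (-13.6057/7²)|
ΔE₁ = |-3.4014250000 - (-0.2776673469)| = 3.1237577 eV

Transition 6 → 1:
ΔE₂ = |E_1 - E_6| = |-13.6057/1² - (-13.6057/6²)|
ΔE₂ = |-13.6057000000 - (-0.3779361111)| = 13.2277639 eV

Since 13.2277639 eV > 3.1237577 eV, the transition 6 → 1 emits the more energetic photon.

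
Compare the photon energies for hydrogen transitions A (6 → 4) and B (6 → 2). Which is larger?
6 → 2

Calculate the energy for each transition:

Transition 6 → 4:
ΔE₁ = |E_4 - E_6| = |-13.6057/4² - (-13.6057/6²)|
ΔE₁ = |-0.850356250000 - (-0.377936111111)| = 0.472420139 eV

Transition 6 → 2:
ΔE₂ = |E_2 - E_6| = |-13.6057/2² - (-13.6057/6²)|
ΔE₂ = |-3.401425000000 - (-0.377936111111)| = 3.023488889 eV

Since 3.023488889 eV > 0.472420139 eV, the transition 6 → 2 emits the more energetic photon.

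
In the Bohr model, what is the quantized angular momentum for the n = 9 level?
9.491e-34 J·s (or 9ℏ)

In the Bohr model, angular momentum is quantized:
L = nℏ

where ℏ = h/(2π) = 1.05457e-34 J·s

For n = 9:
L = 9 × 1.05457e-34 J·s
L = 9.491e-34 J·s

This can also be written as L = 9ℏ.
The angular momentum is an integer multiple of the reduced Planck constant.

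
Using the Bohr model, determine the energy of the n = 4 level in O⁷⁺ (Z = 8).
-54.42 eV

For hydrogen-like ions, the energy levels scale with Z²:
E_n = -13.6057 Z² / n² eV

For O⁷⁺ (Z = 8) at n = 4:
E_4 = -13.6057 × 8² / 4²
E_4 = -13.6057 × 64 / 16
E_4 = -870.7648 / 16
E_4 = -54.42 eV

The energy is 64 times more negative than hydrogen at the same n due to the stronger nuclear charge.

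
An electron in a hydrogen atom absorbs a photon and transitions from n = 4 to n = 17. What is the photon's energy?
0.803 eV

The energy levels of a hydrogen-like atom are E_n = -13.6057 eV / n².

Energy at n = 4: E_4 = -13.6057 / 4² = -0.850356 eV
Energy at n = 17: E_17 = -13.6057 / 17² = -0.047079 eV

The excitation energy is the difference:
ΔE = E_17 - E_4
ΔE = -0.047079 - (-0.850356)
ΔE = 0.803 eV

Since this is positive, energy must be absorbed (photon absorption).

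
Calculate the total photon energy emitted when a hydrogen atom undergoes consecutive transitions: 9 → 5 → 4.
0.68238 eV

The energy levels of hydrogen are E_n = -13.6057 / n² eV.

First transition (9 → 5):
ΔE₁ = |E_5 - E_9|
ΔE₁ = |-0.54422800000 - (-0.16797160494)| = 0.37625640 eV

Second transition (5 → 4):
ΔE₂ = |E_4 - E_5|
ΔE₂ = |-0.85035625000 - (-0.54422800000)| = 0.30612825 eV

Total energy released:
E_total = ΔE₁ + ΔE₂ = 0.37625640 + 0.30612825 = 0.68238 eV

Note: This equals the direct transition 9 → 4: 0.68238 eV ✓
Energy is conserved regardless of the path taken.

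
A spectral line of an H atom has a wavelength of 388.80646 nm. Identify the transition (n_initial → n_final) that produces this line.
n = 8 → n = 2

First, find the photon energy from the wavelength (hc = 1239.84 eV·nm):
E = hc/λ = 1239.84 eV·nm / 388.80646 nm = 3.1888359 eV

The energy levels of hydrogen satisfy E_n = -13.6057 / n² eV, so an emission n_i → n_f releases
ΔE = 13.6057 × (1/n_f² − 1/n_i²) eV.

Setting ΔE equal to the photon energy:
1/n_f² − 1/n_i² = 3.1888359 / 13.6057 = 0.23437500

Since 1/n_i² must be positive, we need 1/n_f² > 0.23437500, i.e. n_f ≤ 2. For each allowed n_f, solve n_i = (1/n_f² − 0.23437500)^(−1/2) and check whether it is a whole number:
  n_f = 1: 1/n_i² = 1.00000000 − 0.23437500 = 0.76562500 → n_i = 1.143  (not an integer) ✗
  n_f = 2: 1/n_i² = 0.25000000 − 0.23437500 = 0.01562500 → n_i = 8.000  → integer, n_i = 8 ✓

Only n_f = 2 gives an integer upper level, n_i = 8.

The transition is from n = 8 to n = 2 (emission).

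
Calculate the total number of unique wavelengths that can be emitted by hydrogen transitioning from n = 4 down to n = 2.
3

The electron can occupy levels n = 2, 3, ..., 4 during de-excitation — that is m = 4 - 2 + 1 = 3 distinct levels.

The number of distinct spectral lines equals the number of ways to choose 2 of these m levels (each pair gives one possible emission transition):

Number of lines = m(m-1)/2 = 3×2/2 = 3

These correspond to all possible transitions between the 3 levels:
4 → 3, 4 → 2, 3 → 2

Each transition produces a photon with a unique energy (and thus wavelength). This count does not depend on Z.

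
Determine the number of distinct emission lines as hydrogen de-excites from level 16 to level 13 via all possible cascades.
6

The electron can occupy levels n = 13, 14, ..., 16 during de-excitation — that is m = 16 - 13 + 1 = 4 distinct levels.

The number of distinct spectral lines equals the number of ways to choose 2 of these m levels (each pair gives one possible emission transition):

Number of lines = m(m-1)/2 = 4×3/2 = 6

These correspond to all possible transitions between the 4 levels:
16 → 15, 16 → 14, 16 → 13, 15 → 14, 15 → 13, 14 → 13

Each transition produces a photon with a unique energy (and thus wavelength). This count does not depend on Z.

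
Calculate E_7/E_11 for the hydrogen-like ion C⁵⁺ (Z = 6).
2.47

Using E_n = -13.6057 Z² / n² eV with Z = 6:

E_7 = -13.6057 × 6² / 7² = -489.8052 / 49 = -9.99602449 eV
E_11 = -13.6057 × 6² / 11² = -489.8052 / 121 = -4.04797686 eV

The ratio is:
E_7/E_11 = (-9.99602449) / (-4.04797686)
E_7/E_11 = (-489.8052/49) / (-489.8052/121)
E_7/E_11 = 121/49
E_7/E_11 = 2.47
(Note: the Z² factors cancel in the ratio.)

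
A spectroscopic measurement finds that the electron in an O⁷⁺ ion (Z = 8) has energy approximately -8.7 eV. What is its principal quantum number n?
n = 10

The exact energy levels follow E_n = -13.6057 Z² / n² eV with Z = 8.

The measured value (-8.7 eV) is reported to only 2 significant figures, so we must test candidate n values and see which one matches to that precision.

Candidate energies:
  n = 8:  E = -13.6057 × 8² / 8² = -13.60570 eV
  n = 9:  E = -13.6057 × 8² / 9² = -10.75018 eV
  n = 10:  E = -13.6057 × 8² / 10² = -8.70765 eV  ← matches
  n = 11:  E = -13.6057 × 8² / 11² = -7.19640 eV
  n = 12:  E = -13.6057 × 8² / 12² = -6.04698 eV

Checking against the measurement of -8.7 eV (2 sig figs), only n = 10 agrees:
E_10 = -8.70765 eV, which rounds to -8.7 eV ✓

Therefore n = 10.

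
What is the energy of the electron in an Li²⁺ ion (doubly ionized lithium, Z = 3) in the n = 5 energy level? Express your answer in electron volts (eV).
-4.90 eV

The energy levels of a hydrogen-like atom are given by:
E_n = -13.6057 Z² / n² eV  (with Z = 3 for Li²⁺)

For n = 5:
E_5 = -13.6057 × 3² / 5²
E_5 = -13.6057 × 9 / 25
E_5 = -4.90 eV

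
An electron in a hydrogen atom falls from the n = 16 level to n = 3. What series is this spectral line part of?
Paschen series

The spectral series in hydrogen are named based on the final (lower) energy level:
- Lyman series: n_final = 1 (ultraviolet)
- Balmer series: n_final = 2 (visible/near-UV)
- Paschen series: n_final = 3 (infrared)
- Brackett series: n_final = 4 (infrared)
- Pfund series: n_final = 5 (far infrared)

Since this transition ends at n = 3, it belongs to the Paschen series.

For reference, this 16 → 3 line has photon energy
ΔE = 13.6057 eV × (1/3² - 1/16²) = 1.4585971788 eV,
corresponding to wavelength λ = hc/ΔE = 1239.84 eV·nm / 1.4585971788 eV = 850.022212 nm in the infrared region.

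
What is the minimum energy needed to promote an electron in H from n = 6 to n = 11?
0.265492 eV

The energy levels of a hydrogen-like atom are E_n = -13.6057 eV / n².

Energy at n = 6: E_6 = -13.6057 / 6² = -0.377936111 eV
Energy at n = 11: E_11 = -13.6057 / 11² = -0.112443802 eV

The excitation energy is the difference:
ΔE = E_11 - E_6
ΔE = -0.112443802 - (-0.377936111)
ΔE = 0.265492 eV

Since this is positive, energy must be absorbed (photon absorption).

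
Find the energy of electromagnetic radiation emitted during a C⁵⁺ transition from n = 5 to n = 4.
11.02 eV

The energy levels are E_n = -13.6057 Z² eV / n².

Energy at n = 5: E_5 = -13.6057 × 6² / 5² = -19.59221 eV
Energy at n = 4: E_4 = -13.6057 × 6² / 4² = -30.61283 eV

For emission (electron falling to lower state), the photon energy is:
E_photon = E_5 - E_4 = |-19.59221 - (-30.61283)|
E_photon = 11.02 eV

This energy is carried away by the emitted photon.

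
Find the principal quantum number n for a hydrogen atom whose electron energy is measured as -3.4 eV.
n = 2

The exact energy levels follow E_n = -13.6057 eV / n².

The measured value (-3.4 eV) is reported to only 2 significant figures, so we must test candidate n values and see which one matches to that precision.

Candidate energies:
  n = 1:  E = -13.6057/1² = -13.605700 eV
  n = 2:  E = -13.6057/2² = -3.401425 eV  ← matches
  n = 3:  E = -13.6057/3² = -1.511744 eV
  n = 4:  E = -13.6057/4² = -0.850356 eV

Checking against the measurement of -3.4 eV (2 sig figs), only n = 2 agrees:
E_2 = -3.401425 eV, which rounds to -3.4 eV ✓

Therefore n = 2.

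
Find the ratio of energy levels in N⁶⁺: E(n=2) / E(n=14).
49.000000

Using E_n = -13.6057 Z² / n² eV with Z = 7:

E_2 = -13.6057 × 7² / 2² = -666.6793 / 4 = -166.669825000000 eV
E_14 = -13.6057 × 7² / 14² = -666.6793 / 196 = -3.401425000000 eV

The ratio is:
E_2/E_14 = (-166.669825000000) / (-3.401425000000)
E_2/E_14 = (-666.6793/4) / (-666.6793/196)
E_2/E_14 = 196/4
E_2/E_14 = 49.000000
(Note: the Z² factors cancel in the ratio.)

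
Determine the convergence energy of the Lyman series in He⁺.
54.42 eV

The series limit corresponds to the transition from n = ∞ to n = 1.
This is the highest energy (shortest wavelength) transition in the Lyman series.

E_∞ = 0 eV
E_1 = -13.6057 × 2² / 1² = -54.42 eV

Energy at series limit:
ΔE = E_∞ - E_1 = 0 - (-54.42) = 54.42 eV

This energy equals the ionization energy from the n = 1 state of He⁺.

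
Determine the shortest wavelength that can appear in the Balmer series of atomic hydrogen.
364.506053 nm

The series limit corresponds to the transition from n = ∞ to n = 2.
This is the highest energy (shortest wavelength) transition in the Balmer series.

E_∞ = 0 eV
E_2 = -13.6057 / 2² = -3.4014250000 eV

Energy at series limit:
ΔE = E_∞ - E_2 = 0 - (-3.4014250000) = 3.4014250000 eV
λ = hc/E = 1239.84 eV·nm / 3.4014250000 eV = 364.506053 nm

This energy equals the ionization energy from the n = 2 state of hydrogen.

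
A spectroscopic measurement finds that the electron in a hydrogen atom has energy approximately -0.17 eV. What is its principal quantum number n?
n = 9

The exact energy levels follow E_n = -13.6057 eV / n².

The measured value (-0.17 eV) is reported to only 2 significant figures, so we must test candidate n values and see which one matches to that precision.

Candidate energies:
  n = 7:  E = -13.6057/7² = -0.27767 eV
  n = 8:  E = -13.6057/8² = -0.21259 eV
  n = 9:  E = -13.6057/9² = -0.16797 eV  ← matches
  n = 10:  E = -13.6057/10² = -0.13606 eV
  n = 11:  E = -13.6057/11² = -0.11244 eV

Checking against the measurement of -0.17 eV (2 sig figs), only n = 9 agrees:
E_9 = -0.16797 eV, which rounds to -0.17 eV ✓

Therefore n = 9.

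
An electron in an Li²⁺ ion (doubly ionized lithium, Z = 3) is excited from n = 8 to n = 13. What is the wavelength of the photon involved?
1042.989 nm

First, find the transition energy using E_n = -13.6057 Z² / n² eV:
E_8 = -13.6057 × 3² / 8² = -1.91330156 eV
E_13 = -13.6057 × 3² / 13² = -0.72456391 eV

Photon energy: |ΔE| = |E_13 - E_8| = 1.18873765 eV

Convert to wavelength using E = hc/λ with hc = 1239.84 eV·nm:
λ = hc/E = 1239.84 eV·nm / 1.18873765 eV
λ = 1042.989 nm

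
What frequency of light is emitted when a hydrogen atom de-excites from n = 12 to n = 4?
1.83e+14 Hz

First, find the transition energy:
E_12 = -13.6057 / 12² = -0.09448403 eV
E_4 = -13.6057 / 4² = -0.85035625 eV
|ΔE| = |E_4 - E_12| = 0.75587222 eV

Convert to Joules: E = 0.75587222 eV × (1.602177 × 10⁻¹⁹ J/eV) = 1.2110e-19 J

Using E = hf:
f = E/h = 1.2110e-19 J / (6.62607 × 10⁻³⁴ J·s)
f = 1.83e+14 Hz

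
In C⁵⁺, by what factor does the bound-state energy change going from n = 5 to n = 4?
1.56250

Using E_n = -13.6057 Z² / n² eV with Z = 6:

E_4 = -13.6057 × 6² / 4² = -489.8052 / 16 = -30.61282500000 eV
E_5 = -13.6057 × 6² / 5² = -489.8052 / 25 = -19.59220800000 eV

The ratio is:
E_4/E_5 = (-30.61282500000) / (-19.59220800000)
E_4/E_5 = (-489.8052/16) / (-489.8052/25)
E_4/E_5 = 25/16
E_4/E_5 = 1.56250
(Note: the Z² factors cancel in the ratio.)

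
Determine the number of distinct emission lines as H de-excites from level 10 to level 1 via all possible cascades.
45

The electron can occupy levels n = 1, 2, ..., 10 during de-excitation — that is m = 10 - 1 + 1 = 10 distinct levels.

The number of distinct spectral lines equals the number of ways to choose 2 of these m levels (each pair gives one possible emission transition):

Number of lines = m(m-1)/2 = 10×9/2 = 45

These correspond to all possible transitions between the 10 levels:
10 → 9, 10 → 8, 10 → 7, 10 → 6, 10 → 5, 10 → 4, 10 → 3, 10 → 2...

Each transition produces a photon with a unique energy (and thus wavelength). This count does not depend on Z.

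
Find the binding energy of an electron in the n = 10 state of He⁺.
0.54423 eV

The ionization energy is the energy needed to remove the electron completely (n → ∞).

For a hydrogen-like ion with Z = 2, E_n = -13.6057 Z² / n² eV.

At n = 10: E_10 = -13.6057 × 2² / 10² = -0.54422800 eV
At n = ∞: E_∞ = 0 eV

Ionization energy = E_∞ - E_10 = 0 - (-0.54422800) = 0.54422800 eV
Ionization energy ≈ 0.54423 eV

This is also called the binding energy of the electron in state n = 10.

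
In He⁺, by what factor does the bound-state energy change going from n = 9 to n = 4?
5.06250

Using E_n = -13.6057 Z² / n² eV with Z = 2:

E_4 = -13.6057 × 2² / 4² = -54.4228 / 16 = -3.40142500000 eV
E_9 = -13.6057 × 2² / 9² = -54.4228 / 81 = -0.67188641975 eV

The ratio is:
E_4/E_9 = (-3.40142500000) / (-0.67188641975)
E_4/E_9 = (-54.4228/16) / (-54.4228/81)
E_4/E_9 = 81/16
E_4/E_9 = 5.06250
(Note: the Z² factors cancel in the ratio.)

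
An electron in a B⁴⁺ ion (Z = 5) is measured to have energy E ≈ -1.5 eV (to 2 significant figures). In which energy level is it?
n = 15

The exact energy levels follow E_n = -13.6057 Z² / n² eV with Z = 5.

The measured value (-1.5 eV) is reported to only 2 significant figures, so we must test candidate n values and see which one matches to that precision.

Candidate energies:
  n = 13:  E = -13.6057 × 5² / 13² = -2.01268 eV
  n = 14:  E = -13.6057 × 5² / 14² = -1.73542 eV
  n = 15:  E = -13.6057 × 5² / 15² = -1.51174 eV  ← matches
  n = 16:  E = -13.6057 × 5² / 16² = -1.32868 eV
  n = 17:  E = -13.6057 × 5² / 17² = -1.17696 eV

Checking against the measurement of -1.5 eV (2 sig figs), only n = 15 agrees:
E_15 = -1.51174 eV, which rounds to -1.5 eV ✓

Therefore n = 15.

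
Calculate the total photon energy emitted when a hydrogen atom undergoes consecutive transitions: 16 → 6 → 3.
1.458597 eV

The energy levels of hydrogen are E_n = -13.6057 / n² eV.

First transition (16 → 6):
ΔE₁ = |E_6 - E_16|
ΔE₁ = |-0.377936111111 - (-0.053147265625)| = 0.324788845 eV

Second transition (6 → 3):
ΔE₂ = |E_3 - E_6|
ΔE₂ = |-1.511744444444 - (-0.377936111111)| = 1.133808333 eV

Total energy released:
E_total = ΔE₁ + ΔE₂ = 0.324788845 + 1.133808333 = 1.458597 eV

Note: This equals the direct transition 16 → 3: 1.458597 eV ✓
Energy is conserved regardless of the path taken.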